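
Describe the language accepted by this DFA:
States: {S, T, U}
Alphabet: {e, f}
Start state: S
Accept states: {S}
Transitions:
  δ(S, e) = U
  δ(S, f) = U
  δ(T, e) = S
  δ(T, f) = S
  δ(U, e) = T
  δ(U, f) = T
Testing a few strings:
  'ffe' → accept
  'feff' → reject
  'f' → reject
  'ffee' → reject
State roles: S=length ≡ 0 (mod 3); T=length ≡ 2 (mod 3); U=length ≡ 1 (mod 3)
All strings over {e,f} whose length is a multiple of 3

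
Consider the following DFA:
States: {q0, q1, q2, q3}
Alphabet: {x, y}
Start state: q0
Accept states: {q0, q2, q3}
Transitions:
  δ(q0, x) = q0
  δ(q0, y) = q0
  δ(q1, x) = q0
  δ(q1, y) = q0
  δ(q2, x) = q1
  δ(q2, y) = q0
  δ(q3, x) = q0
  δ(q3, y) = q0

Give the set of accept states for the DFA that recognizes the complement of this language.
Complement accept states = All states \ Original accept states
= {q0, q1, q2, q3} \ {q0, q2, q3}
{q1}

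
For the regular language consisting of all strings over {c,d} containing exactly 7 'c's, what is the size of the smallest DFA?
By Myhill–Nerode, count the distinguishable equivalence classes: 9 classes — having seen 0, 1, …, 7, or >7 copies of 'c'; the count-7 class is the only accepting one and >7 is dead.
9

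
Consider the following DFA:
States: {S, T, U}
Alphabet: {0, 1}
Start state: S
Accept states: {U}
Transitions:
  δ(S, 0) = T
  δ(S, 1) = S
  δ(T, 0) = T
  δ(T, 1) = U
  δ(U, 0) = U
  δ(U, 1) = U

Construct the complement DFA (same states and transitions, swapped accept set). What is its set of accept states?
Complement accept states = All states \ Original accept states
= {S, T, U} \ {U}
{S, T}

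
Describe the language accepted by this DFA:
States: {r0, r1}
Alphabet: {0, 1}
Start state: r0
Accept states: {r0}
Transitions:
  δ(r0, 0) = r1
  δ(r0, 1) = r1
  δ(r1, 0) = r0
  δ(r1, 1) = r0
Testing a few strings:
  '01' → accept
  '0' → reject
  '1' → reject
  '110' → reject
State roles: r0=even length so far; r1=odd length so far
All binary strings of even length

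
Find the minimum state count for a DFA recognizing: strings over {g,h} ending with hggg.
By Myhill–Nerode, count the distinguishable equivalence classes: 5 classes — one per longest suffix of the input that is a prefix of 'hggg' (lengths 0 through 4); only the length-4 class is accepting.
5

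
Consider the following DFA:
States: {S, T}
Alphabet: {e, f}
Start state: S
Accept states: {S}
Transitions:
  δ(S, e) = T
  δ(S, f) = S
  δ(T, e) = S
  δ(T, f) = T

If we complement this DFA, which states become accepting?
Complement accept states = All states \ Original accept states
= {S, T} \ {S}
{T}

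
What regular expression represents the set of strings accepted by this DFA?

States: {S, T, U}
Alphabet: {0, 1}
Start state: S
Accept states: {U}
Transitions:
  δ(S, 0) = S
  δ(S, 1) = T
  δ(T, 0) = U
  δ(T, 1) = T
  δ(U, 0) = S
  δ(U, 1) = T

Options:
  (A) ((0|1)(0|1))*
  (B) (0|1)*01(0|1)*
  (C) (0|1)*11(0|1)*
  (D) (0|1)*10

Check each option against the DFA on short strings; one disagreement eliminates an option:
  (A) ((0|1)(0|1))*: on ε the DFA stays in S and rejects (S ∉ Accept), but the regex matches it → eliminate
  (B) (0|1)*01(0|1)*: on '01' the DFA goes S → S → T and rejects (T ∉ Accept), but the regex matches it → eliminate
  (C) (0|1)*11(0|1)*: on '10' the DFA goes S → T → U and accepts (U ∈ Accept), but the regex does not match it → eliminate
  (D) (0|1)*10: agrees with the DFA on every string of length ≤ 6
Only (D) is consistent with the DFA.
(D) (0|1)*10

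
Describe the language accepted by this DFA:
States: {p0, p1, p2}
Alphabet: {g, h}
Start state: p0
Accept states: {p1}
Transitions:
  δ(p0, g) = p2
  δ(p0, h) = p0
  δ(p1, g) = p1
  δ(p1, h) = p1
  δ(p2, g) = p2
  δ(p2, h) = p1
Testing a few strings:
  'ggh' → accept
  'h' → reject
  'gghg' → accept
  'hghg' → accept
State roles: p0=no g seen yet; p1=substring gh seen; p2=seen a g, waiting for h
All strings over {g,h} containing the substring gh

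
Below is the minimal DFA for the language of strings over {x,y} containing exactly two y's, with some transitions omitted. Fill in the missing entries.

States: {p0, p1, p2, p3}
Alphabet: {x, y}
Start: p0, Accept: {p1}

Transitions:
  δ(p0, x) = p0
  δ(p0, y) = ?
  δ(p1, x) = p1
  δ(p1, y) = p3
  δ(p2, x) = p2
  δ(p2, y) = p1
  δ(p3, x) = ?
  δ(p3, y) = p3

From the language and accept set, identify what each state tracks — p0: zero y's; p1: two y's; p2: one y; p3: ≥ three y's (dead).
Each missing δ(q, a) is the state matching the new tracked value after reading a.
δ(p0, y) = p2; δ(p3, x) = p3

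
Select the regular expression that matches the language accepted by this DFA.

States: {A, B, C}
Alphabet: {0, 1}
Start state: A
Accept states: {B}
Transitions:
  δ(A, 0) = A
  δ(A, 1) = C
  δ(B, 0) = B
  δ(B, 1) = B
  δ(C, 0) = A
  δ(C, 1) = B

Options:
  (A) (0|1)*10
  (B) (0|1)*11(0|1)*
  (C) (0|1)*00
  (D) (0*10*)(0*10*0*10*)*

Check each option against the DFA on short strings; one disagreement eliminates an option:
  (A) (0|1)*10: on '10' the DFA goes A → C → A and rejects (A ∉ Accept), but the regex matches it → eliminate
  (B) (0|1)*11(0|1)*: agrees with the DFA on every string of length ≤ 6
  (C) (0|1)*00: on '00' the DFA goes A → A → A and rejects (A ∉ Accept), but the regex matches it → eliminate
  (D) (0*10*)(0*10*0*10*)*: on '1' the DFA goes A → C and rejects (C ∉ Accept), but the regex matches it → eliminate
Only (B) is consistent with the DFA.
(B) (0|1)*11(0|1)*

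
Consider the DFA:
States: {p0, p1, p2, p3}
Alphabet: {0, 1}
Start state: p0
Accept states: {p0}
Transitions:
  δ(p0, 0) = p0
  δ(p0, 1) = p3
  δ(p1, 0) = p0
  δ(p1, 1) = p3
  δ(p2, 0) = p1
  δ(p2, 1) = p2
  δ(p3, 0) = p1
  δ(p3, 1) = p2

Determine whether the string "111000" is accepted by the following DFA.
Processing string "111000":
  p0 --1--> p3
  p3 --1--> p2
  p2 --1--> p2
  p2 --0--> p1
  p1 --0--> p0
  p0 --0--> p0
Final state: p0
Accept states: {p0}
Yes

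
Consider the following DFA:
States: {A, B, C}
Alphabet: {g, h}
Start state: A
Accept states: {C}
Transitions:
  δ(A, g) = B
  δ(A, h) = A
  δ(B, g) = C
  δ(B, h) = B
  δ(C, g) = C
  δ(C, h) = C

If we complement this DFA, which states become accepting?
Complement accept states = All states \ Original accept states
= {A, B, C} \ {C}
{A, B}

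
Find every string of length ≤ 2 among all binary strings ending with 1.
1, 01, 11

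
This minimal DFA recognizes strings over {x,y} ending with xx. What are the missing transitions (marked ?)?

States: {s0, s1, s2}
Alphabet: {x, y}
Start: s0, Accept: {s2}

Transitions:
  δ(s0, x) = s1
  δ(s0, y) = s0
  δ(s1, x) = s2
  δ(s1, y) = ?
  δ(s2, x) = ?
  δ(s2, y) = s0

From the language and accept set, identify what each state tracks — s0: last symbol not x; s1: one trailing x; s2: two trailing x's.
Each missing δ(q, a) is the state matching the new tracked value after reading a.
δ(s1, y) = s0; δ(s2, x) = s2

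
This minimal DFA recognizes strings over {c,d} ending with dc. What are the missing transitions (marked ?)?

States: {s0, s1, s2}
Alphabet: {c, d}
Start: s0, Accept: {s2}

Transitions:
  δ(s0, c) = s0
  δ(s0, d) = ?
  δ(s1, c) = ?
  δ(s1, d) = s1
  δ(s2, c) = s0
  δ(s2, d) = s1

From the language and accept set, identify what each state tracks — s0: no suffix match; s1: one trailing d; s2: suffix is dc.
Each missing δ(q, a) is the state matching the new tracked value after reading a.
δ(s0, d) = s1; δ(s1, c) = s2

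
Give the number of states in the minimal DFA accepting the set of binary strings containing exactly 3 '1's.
By Myhill–Nerode, count the distinguishable equivalence classes: 5 classes — having seen 0, 1, …, 3, or >3 copies of '1'; the count-3 class is the only accepting one and >3 is dead.
5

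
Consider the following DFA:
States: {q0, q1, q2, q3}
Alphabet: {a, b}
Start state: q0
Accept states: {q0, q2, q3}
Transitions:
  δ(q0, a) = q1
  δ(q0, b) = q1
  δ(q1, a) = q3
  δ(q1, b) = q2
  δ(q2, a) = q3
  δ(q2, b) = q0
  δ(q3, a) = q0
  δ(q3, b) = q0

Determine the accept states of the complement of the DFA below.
Complement accept states = All states \ Original accept states
= {q0, q1, q2, q3} \ {q0, q2, q3}
{q1}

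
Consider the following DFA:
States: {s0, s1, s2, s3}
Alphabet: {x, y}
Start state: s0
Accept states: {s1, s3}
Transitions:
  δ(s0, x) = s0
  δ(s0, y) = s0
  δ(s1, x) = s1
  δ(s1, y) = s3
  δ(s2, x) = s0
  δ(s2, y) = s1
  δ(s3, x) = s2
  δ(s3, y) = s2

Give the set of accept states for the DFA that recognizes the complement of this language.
Complement accept states = All states \ Original accept states
= {s0, s1, s2, s3} \ {s1, s3}
{s0, s2}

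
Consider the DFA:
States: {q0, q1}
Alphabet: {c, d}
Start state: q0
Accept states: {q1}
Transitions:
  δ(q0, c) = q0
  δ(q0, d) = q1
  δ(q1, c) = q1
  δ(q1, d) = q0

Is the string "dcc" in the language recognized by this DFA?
Processing string "dcc":
  q0 --d--> q1
  q1 --c--> q1
  q1 --c--> q1
Final state: q1
Accept states: {q1}
Yes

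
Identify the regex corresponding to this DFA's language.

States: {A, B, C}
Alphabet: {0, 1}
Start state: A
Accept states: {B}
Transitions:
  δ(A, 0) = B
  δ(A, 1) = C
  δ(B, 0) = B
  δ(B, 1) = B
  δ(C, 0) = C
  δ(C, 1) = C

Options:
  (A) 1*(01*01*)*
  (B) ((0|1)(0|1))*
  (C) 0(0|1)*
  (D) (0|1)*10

Check each option against the DFA on short strings; one disagreement eliminates an option:
  (A) 1*(01*01*)*: on ε the DFA stays in A and rejects (A ∉ Accept), but the regex matches it → eliminate
  (B) ((0|1)(0|1))*: on ε the DFA stays in A and rejects (A ∉ Accept), but the regex matches it → eliminate
  (C) 0(0|1)*: agrees with the DFA on every string of length ≤ 6
  (D) (0|1)*10: on '0' the DFA goes A → B and accepts (B ∈ Accept), but the regex does not match it → eliminate
Only (C) is consistent with the DFA.
(C) 0(0|1)*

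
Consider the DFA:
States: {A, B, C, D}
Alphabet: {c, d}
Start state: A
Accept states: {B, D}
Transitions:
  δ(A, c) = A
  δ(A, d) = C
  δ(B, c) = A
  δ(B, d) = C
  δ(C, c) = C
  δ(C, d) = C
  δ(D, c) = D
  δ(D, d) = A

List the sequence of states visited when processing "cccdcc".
read 'c': A → A
  read 'c': A → A
  read 'c': A → A
  read 'd': A → C
  read 'c': C → C
  read 'c': C → C
A -> A -> A -> A -> C -> C -> C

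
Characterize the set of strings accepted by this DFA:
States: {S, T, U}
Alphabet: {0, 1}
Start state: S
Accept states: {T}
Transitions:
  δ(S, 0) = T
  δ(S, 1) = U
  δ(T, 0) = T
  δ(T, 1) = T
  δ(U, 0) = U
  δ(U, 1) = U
Testing a few strings:
  '101' → reject
  '11' → reject
  '10' → reject
  '00' → accept
State roles: S=no input read; T=started with 0; U=started with 1 (dead)
All binary strings starting with 0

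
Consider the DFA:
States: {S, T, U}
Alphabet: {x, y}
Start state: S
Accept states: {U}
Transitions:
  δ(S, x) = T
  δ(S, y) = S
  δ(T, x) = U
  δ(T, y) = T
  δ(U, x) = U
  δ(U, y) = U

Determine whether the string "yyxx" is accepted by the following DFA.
Processing string "yyxx":
  S --y--> S
  S --y--> S
  S --x--> T
  T --x--> U
Final state: U
Accept states: {U}
Yes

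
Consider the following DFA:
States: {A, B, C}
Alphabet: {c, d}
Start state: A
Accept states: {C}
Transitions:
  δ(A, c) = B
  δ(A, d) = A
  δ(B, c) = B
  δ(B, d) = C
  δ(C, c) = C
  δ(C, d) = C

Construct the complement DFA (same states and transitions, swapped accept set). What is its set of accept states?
Complement accept states = All states \ Original accept states
= {A, B, C} \ {C}
{A, B}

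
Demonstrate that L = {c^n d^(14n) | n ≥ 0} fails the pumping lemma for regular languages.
Assume L is regular with pumping length p. Idea: pumping the c-block breaks the 1:14 ratio.
Choose s = c^p d^(14p) (length 15p ≥ p). By the pumping lemma, s = xyz with |xy| ≤ p, |y| > 0, so y = c^k with k ≥ 1. Then xy²z = c^(p+k) d^(14p). For this to be in L we would need 14p = 14(p+k), i.e. 14k = 0, contradicting k ≥ 1. So xy²z ∉ L.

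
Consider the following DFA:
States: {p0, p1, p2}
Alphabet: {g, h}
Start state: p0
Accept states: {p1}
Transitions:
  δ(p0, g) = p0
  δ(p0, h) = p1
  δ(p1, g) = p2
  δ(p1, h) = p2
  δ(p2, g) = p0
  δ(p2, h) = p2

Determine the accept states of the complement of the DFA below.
Complement accept states = All states \ Original accept states
= {p0, p1, p2} \ {p1}
{p0, p2}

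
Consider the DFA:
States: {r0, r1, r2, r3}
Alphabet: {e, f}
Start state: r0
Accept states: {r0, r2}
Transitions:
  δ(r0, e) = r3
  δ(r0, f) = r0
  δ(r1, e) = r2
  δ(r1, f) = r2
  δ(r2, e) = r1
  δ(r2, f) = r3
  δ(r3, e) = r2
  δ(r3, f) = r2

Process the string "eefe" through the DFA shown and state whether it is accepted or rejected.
Processing string "eefe":
  r0 --e--> r3
  r3 --e--> r2
  r2 --f--> r3
  r3 --e--> r2
Final state: r2
Accept states: {r0, r2}
Yes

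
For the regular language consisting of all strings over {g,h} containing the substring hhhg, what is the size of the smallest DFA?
By Myhill–Nerode, count the distinguishable equivalence classes: 5 classes — one per longest suffix of the input that is a prefix of 'hhhg' (lengths 0 through 3), plus an absorbing 'already seen hhhg' class.
5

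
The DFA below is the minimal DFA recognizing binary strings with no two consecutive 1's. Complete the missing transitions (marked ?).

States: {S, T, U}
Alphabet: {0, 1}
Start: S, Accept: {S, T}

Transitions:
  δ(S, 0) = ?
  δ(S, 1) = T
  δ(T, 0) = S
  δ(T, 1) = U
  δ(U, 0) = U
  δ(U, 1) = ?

From the language and accept set, identify what each state tracks — S: last symbol not 1 (ok); T: last symbol 1 (ok); U: saw 11 (dead).
Each missing δ(q, a) is the state matching the new tracked value after reading a.
δ(S, 0) = S; δ(U, 1) = U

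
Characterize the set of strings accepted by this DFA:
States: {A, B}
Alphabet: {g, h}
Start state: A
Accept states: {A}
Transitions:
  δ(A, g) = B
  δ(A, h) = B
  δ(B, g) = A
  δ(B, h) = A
Testing a few strings:
  'ggh' → reject
  'g' → reject
  'hh' → accept
  'hgh' → reject
State roles: A=even length so far; B=odd length so far
All strings over {g,h} of even length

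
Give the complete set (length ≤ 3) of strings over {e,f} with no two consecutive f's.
ε, e, f, ee, ef, fe, eee, eef, efe, fee, fef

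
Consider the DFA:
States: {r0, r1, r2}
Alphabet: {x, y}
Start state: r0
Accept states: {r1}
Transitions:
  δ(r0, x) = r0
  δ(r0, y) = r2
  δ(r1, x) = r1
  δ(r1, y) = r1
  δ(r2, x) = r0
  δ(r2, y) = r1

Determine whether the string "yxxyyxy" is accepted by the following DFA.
Processing string "yxxyyxy":
  r0 --y--> r2
  r2 --x--> r0
  r0 --x--> r0
  r0 --y--> r2
  r2 --y--> r1
  r1 --x--> r1
  r1 --y--> r1
Final state: r1
Accept states: {r1}
Yes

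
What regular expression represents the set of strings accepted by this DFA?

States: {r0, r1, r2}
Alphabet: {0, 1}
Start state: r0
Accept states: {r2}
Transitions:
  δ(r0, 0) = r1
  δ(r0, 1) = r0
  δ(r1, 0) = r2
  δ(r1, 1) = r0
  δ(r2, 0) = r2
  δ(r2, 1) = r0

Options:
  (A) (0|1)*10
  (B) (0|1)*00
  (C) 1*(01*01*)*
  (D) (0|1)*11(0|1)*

Check each option against the DFA on short strings; one disagreement eliminates an option:
  (A) (0|1)*10: on '00' the DFA goes r0 → r1 → r2 and accepts (r2 ∈ Accept), but the regex does not match it → eliminate
  (B) (0|1)*00: agrees with the DFA on every string of length ≤ 6
  (C) 1*(01*01*)*: on ε the DFA stays in r0 and rejects (r0 ∉ Accept), but the regex matches it → eliminate
  (D) (0|1)*11(0|1)*: on '00' the DFA goes r0 → r1 → r2 and accepts (r2 ∈ Accept), but the regex does not match it → eliminate
Only (B) is consistent with the DFA.
(B) (0|1)*00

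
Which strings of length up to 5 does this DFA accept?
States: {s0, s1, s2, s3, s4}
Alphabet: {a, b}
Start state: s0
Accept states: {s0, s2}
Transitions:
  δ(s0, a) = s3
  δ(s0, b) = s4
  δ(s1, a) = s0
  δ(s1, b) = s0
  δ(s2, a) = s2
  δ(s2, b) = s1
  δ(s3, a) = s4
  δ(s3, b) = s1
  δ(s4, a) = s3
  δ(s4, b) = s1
ε, aba, abb, bba, bbb, aaba, aabb, baba, babb, aaaba, aaabb, baaba, baabb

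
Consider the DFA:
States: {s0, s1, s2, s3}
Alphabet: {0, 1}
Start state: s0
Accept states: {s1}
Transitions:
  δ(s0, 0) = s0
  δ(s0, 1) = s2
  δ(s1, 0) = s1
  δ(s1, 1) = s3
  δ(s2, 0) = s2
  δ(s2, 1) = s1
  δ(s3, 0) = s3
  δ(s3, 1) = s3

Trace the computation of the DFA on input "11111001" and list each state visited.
read '1': s0 → s2
  read '1': s2 → s1
  read '1': s1 → s3
  read '1': s3 → s3
  read '1': s3 → s3
  read '0': s3 → s3
  read '0': s3 → s3
  read '1': s3 → s3
s0 -> s2 -> s1 -> s3 -> s3 -> s3 -> s3 -> s3 -> s3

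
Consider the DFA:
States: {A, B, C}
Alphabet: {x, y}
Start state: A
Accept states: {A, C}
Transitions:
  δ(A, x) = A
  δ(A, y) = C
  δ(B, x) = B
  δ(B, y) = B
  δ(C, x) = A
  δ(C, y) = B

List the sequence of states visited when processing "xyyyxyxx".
read 'x': A → A
  read 'y': A → C
  read 'y': C → B
  read 'y': B → B
  read 'x': B → B
  read 'y': B → B
  read 'x': B → B
  read 'x': B → B
A -> A -> C -> B -> B -> B -> B -> B -> B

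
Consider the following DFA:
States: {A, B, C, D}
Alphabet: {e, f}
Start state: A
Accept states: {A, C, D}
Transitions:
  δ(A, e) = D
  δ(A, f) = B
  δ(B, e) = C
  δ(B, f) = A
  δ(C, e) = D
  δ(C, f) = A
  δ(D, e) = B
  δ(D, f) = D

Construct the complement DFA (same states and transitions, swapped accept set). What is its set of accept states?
Complement accept states = All states \ Original accept states
= {A, B, C, D} \ {A, C, D}
{B}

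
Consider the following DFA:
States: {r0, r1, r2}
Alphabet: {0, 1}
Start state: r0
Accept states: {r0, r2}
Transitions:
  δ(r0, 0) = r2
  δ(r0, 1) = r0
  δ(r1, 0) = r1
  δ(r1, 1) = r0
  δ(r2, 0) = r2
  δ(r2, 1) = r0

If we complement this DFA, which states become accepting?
Complement accept states = All states \ Original accept states
= {r0, r1, r2} \ {r0, r2}
{r1}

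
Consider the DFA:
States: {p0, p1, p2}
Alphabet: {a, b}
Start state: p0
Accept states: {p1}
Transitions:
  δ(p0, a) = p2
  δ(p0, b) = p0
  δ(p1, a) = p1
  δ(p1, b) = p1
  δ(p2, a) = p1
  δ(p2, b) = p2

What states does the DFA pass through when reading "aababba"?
read 'a': p0 → p2
  read 'a': p2 → p1
  read 'b': p1 → p1
  read 'a': p1 → p1
  read 'b': p1 → p1
  read 'b': p1 → p1
  read 'a': p1 → p1
p0 -> p2 -> p1 -> p1 -> p1 -> p1 -> p1 -> p1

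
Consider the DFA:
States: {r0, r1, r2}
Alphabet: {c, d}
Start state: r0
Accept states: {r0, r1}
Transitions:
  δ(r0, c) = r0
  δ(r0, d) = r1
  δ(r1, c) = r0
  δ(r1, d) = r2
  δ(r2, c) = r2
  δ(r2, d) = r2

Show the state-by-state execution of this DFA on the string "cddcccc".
read 'c': r0 → r0
  read 'd': r0 → r1
  read 'd': r1 → r2
  read 'c': r2 → r2
  read 'c': r2 → r2
  read 'c': r2 → r2
  read 'c': r2 → r2
r0 -> r0 -> r1 -> r2 -> r2 -> r2 -> r2 -> r2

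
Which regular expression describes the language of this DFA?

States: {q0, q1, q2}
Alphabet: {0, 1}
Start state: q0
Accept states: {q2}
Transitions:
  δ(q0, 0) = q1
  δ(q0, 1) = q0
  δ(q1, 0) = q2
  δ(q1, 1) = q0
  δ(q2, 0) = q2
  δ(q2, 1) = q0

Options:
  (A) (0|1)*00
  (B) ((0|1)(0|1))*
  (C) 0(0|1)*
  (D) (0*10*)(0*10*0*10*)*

Check each option against the DFA on short strings; one disagreement eliminates an option:
  (A) (0|1)*00: agrees with the DFA on every string of length ≤ 6
  (B) ((0|1)(0|1))*: on ε the DFA stays in q0 and rejects (q0 ∉ Accept), but the regex matches it → eliminate
  (C) 0(0|1)*: on '0' the DFA goes q0 → q1 and rejects (q1 ∉ Accept), but the regex matches it → eliminate
  (D) (0*10*)(0*10*0*10*)*: on '1' the DFA goes q0 → q0 and rejects (q0 ∉ Accept), but the regex matches it → eliminate
Only (A) is consistent with the DFA.
(A) (0|1)*00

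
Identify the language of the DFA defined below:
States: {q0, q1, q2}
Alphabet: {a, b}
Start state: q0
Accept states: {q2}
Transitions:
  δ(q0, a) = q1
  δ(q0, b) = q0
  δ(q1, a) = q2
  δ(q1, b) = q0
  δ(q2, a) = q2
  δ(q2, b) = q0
Testing a few strings:
  'bba' → reject
  'aa' → accept
  'bbb' → reject
  'bb' → reject
State roles: q0=last symbol not a; q1=one trailing a; q2=two trailing a's
All strings over {a,b} ending with aa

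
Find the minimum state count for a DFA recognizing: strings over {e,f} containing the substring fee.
By Myhill–Nerode, count the distinguishable equivalence classes: 4 classes — one per longest suffix of the input that is a prefix of 'fee' (lengths 0 through 2), plus an absorbing 'already seen fee' class.
4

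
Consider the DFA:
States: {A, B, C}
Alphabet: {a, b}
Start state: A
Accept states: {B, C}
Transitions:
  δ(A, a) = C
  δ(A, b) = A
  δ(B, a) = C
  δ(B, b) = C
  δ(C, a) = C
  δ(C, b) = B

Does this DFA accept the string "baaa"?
Processing string "baaa":
  A --b--> A
  A --a--> C
  C --a--> C
  C --a--> C
Final state: C
Accept states: {B, C}
Yes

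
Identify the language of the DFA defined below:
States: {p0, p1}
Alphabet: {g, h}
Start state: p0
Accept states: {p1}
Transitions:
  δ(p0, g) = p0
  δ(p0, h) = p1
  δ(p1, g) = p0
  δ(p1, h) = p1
Testing a few strings:
  'gh' → accept
  'ghh' → accept
  'g' → reject
  'hhg' → reject
State roles: p0=last symbol not h; p1=last symbol is h
All strings over {g,h} ending with h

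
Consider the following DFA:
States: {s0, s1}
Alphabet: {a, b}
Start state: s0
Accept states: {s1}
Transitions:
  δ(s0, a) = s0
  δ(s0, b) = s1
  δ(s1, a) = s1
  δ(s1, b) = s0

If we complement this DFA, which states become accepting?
Complement accept states = All states \ Original accept states
= {s0, s1} \ {s1}
{s0}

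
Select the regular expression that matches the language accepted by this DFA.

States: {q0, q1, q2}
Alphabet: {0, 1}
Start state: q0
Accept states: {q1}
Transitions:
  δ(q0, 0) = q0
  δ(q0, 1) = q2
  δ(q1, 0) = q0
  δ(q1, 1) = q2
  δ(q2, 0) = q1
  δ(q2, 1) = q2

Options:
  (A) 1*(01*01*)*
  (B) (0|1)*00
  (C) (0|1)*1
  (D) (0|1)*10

Check each option against the DFA on short strings; one disagreement eliminates an option:
  (A) 1*(01*01*)*: on ε the DFA stays in q0 and rejects (q0 ∉ Accept), but the regex matches it → eliminate
  (B) (0|1)*00: on '00' the DFA goes q0 → q0 → q0 and rejects (q0 ∉ Accept), but the regex matches it → eliminate
  (C) (0|1)*1: on '1' the DFA goes q0 → q2 and rejects (q2 ∉ Accept), but the regex matches it → eliminate
  (D) (0|1)*10: agrees with the DFA on every string of length ≤ 6
Only (D) is consistent with the DFA.
(D) (0|1)*10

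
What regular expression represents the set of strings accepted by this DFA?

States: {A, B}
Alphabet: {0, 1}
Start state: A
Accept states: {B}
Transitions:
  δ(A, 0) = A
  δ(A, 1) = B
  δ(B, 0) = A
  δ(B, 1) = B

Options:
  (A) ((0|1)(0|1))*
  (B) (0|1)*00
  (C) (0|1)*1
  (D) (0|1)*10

Check each option against the DFA on short strings; one disagreement eliminates an option:
  (A) ((0|1)(0|1))*: on ε the DFA stays in A and rejects (A ∉ Accept), but the regex matches it → eliminate
  (B) (0|1)*00: on '1' the DFA goes A → B and accepts (B ∈ Accept), but the regex does not match it → eliminate
  (C) (0|1)*1: agrees with the DFA on every string of length ≤ 6
  (D) (0|1)*10: on '1' the DFA goes A → B and accepts (B ∈ Accept), but the regex does not match it → eliminate
Only (C) is consistent with the DFA.
(C) (0|1)*1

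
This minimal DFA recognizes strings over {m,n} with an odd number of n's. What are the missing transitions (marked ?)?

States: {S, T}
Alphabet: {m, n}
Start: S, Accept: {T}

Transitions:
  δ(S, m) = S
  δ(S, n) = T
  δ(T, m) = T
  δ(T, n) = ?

From the language and accept set, identify what each state tracks — S: even number of n's so far; T: odd number of n's so far.
Each missing δ(q, a) is the state matching the new tracked value after reading a.
δ(T, n) = S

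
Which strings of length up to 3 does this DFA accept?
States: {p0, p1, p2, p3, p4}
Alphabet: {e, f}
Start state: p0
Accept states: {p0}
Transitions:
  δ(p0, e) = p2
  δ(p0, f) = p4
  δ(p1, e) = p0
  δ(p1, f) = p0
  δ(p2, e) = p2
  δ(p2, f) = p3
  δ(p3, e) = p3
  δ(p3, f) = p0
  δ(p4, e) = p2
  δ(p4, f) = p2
ε, eff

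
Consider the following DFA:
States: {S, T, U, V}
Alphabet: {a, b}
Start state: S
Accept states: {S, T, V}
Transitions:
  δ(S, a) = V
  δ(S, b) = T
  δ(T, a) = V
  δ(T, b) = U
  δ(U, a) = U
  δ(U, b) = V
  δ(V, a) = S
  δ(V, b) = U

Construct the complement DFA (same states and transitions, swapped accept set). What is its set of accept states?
Complement accept states = All states \ Original accept states
= {S, T, U, V} \ {S, T, V}
{U}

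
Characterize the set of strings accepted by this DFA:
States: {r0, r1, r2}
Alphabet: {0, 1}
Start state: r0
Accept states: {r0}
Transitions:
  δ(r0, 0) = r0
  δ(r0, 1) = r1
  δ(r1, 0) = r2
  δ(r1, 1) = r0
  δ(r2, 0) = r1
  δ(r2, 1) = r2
Testing a few strings:
  '01' → reject
  '1' → reject
  '10' → reject
  '000' → accept
State roles: r0=value ≡ 0 (mod 3); r1=value ≡ 1 (mod 3); r2=value ≡ 2 (mod 3)
All binary strings representing a multiple of 3 (read in base 2; leading zeros allowed and ε counts as 0)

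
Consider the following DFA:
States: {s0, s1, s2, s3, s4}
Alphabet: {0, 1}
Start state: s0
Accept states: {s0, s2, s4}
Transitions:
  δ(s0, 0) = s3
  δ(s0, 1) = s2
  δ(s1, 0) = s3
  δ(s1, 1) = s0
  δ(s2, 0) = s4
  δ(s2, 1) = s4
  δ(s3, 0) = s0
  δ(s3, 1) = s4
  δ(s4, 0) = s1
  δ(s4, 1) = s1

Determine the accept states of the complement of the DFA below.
Complement accept states = All states \ Original accept states
= {s0, s1, s2, s3, s4} \ {s0, s2, s4}
{s1, s3}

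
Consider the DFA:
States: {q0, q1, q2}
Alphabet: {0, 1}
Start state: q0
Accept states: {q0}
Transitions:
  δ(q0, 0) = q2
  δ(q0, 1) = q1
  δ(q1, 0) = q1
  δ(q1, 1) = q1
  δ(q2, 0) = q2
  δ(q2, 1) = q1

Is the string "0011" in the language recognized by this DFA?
Processing string "0011":
  q0 --0--> q2
  q2 --0--> q2
  q2 --1--> q1
  q1 --1--> q1
Final state: q1
Accept states: {q0}
No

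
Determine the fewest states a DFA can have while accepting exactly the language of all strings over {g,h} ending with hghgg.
By Myhill–Nerode, count the distinguishable equivalence classes: 6 classes — one per longest suffix of the input that is a prefix of 'hghgg' (lengths 0 through 5); only the length-5 class is accepting.
6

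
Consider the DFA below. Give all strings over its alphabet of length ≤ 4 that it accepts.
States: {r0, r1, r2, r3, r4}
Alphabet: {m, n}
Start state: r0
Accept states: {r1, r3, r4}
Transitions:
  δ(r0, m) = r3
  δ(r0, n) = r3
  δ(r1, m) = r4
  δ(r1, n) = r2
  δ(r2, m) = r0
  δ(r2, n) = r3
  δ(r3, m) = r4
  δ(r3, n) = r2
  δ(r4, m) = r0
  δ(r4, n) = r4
m, n, mm, nm, mmn, mnn, nmn, nnn, mmmm, mmmn, mmnn, mnmm, mnmn, mnnm, nmmm, nmmn, nmnn, nnmm, nnmn, nnnm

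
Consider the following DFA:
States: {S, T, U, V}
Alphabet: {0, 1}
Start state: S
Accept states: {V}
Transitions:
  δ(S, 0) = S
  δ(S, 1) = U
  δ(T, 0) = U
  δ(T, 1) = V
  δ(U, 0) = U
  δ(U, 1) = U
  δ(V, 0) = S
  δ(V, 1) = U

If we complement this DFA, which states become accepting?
Complement accept states = All states \ Original accept states
= {S, T, U, V} \ {V}
{S, T, U}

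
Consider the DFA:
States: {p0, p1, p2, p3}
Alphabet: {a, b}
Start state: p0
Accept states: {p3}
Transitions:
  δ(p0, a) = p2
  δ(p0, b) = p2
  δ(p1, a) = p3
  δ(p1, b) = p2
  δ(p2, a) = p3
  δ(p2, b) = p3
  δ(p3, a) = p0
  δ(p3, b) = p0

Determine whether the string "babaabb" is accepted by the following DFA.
Processing string "babaabb":
  p0 --b--> p2
  p2 --a--> p3
  p3 --b--> p0
  p0 --a--> p2
  p2 --a--> p3
  p3 --b--> p0
  p0 --b--> p2
Final state: p2
Accept states: {p3}
No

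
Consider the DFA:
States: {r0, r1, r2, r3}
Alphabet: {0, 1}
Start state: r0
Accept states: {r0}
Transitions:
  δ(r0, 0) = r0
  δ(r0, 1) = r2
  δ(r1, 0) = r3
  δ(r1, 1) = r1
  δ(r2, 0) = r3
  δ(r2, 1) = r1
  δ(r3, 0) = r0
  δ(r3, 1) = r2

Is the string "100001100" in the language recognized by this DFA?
Processing string "100001100":
  r0 --1--> r2
  r2 --0--> r3
  r3 --0--> r0
  r0 --0--> r0
  r0 --0--> r0
  r0 --1--> r2
  r2 --1--> r1
  r1 --0--> r3
  r3 --0--> r0
Final state: r0
Accept states: {r0}
Yes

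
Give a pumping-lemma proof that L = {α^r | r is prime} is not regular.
Assume L is regular with pumping length p. Idea: pumping by a suitable count produces a composite length.
Let q be a prime with q ≥ p and choose s = α^q ∈ L. By the pumping lemma, s = xyz with |xy| ≤ p, |y| = k ≥ 1. Take i = q+1: |xy^(q+1)z| = q + q·k = q(1+k). Since q ≥ 2 and 1+k ≥ 2, q(1+k) is composite, so xy^(q+1)z ∉ L.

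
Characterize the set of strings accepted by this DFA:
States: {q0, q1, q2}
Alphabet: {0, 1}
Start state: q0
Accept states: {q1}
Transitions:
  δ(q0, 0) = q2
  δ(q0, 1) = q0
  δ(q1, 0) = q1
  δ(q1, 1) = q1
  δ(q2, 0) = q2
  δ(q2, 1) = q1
Testing a few strings:
  '1' → reject
  '0' → reject
  '010' → accept
  '001' → accept
State roles: q0=no 0 seen yet; q1=substring 01 seen; q2=seen a 0, waiting for 1
All binary strings containing the substring 01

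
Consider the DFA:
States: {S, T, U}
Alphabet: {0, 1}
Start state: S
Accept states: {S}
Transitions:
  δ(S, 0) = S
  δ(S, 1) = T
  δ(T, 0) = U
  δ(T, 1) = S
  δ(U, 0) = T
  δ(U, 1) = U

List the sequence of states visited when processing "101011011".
read '1': S → T
  read '0': T → U
  read '1': U → U
  read '0': U → T
  read '1': T → S
  read '1': S → T
  read '0': T → U
  read '1': U → U
  read '1': U → U
S -> T -> U -> U -> T -> S -> T -> U -> U -> U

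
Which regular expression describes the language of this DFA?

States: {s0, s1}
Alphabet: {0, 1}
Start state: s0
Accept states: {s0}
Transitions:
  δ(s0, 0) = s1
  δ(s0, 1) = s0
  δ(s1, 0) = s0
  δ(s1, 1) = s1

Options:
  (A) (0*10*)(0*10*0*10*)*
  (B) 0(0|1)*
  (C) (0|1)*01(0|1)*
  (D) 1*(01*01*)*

Check each option against the DFA on short strings; one disagreement eliminates an option:
  (A) (0*10*)(0*10*0*10*)*: on ε the DFA stays in s0 and accepts (s0 ∈ Accept), but the regex does not match it → eliminate
  (B) 0(0|1)*: on ε the DFA stays in s0 and accepts (s0 ∈ Accept), but the regex does not match it → eliminate
  (C) (0|1)*01(0|1)*: on ε the DFA stays in s0 and accepts (s0 ∈ Accept), but the regex does not match it → eliminate
  (D) 1*(01*01*)*: agrees with the DFA on every string of length ≤ 6
Only (D) is consistent with the DFA.
(D) 1*(01*01*)*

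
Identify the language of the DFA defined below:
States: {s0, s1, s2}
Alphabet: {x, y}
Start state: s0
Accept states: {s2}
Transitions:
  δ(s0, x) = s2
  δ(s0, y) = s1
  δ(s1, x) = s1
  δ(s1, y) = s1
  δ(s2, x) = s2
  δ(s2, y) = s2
Testing a few strings:
  'xy' → accept
  'y' → reject
  'xx' → accept
  'x' → accept
State roles: s0=no input read; s1=started with y (dead); s2=started with x
All strings over {x,y} starting with x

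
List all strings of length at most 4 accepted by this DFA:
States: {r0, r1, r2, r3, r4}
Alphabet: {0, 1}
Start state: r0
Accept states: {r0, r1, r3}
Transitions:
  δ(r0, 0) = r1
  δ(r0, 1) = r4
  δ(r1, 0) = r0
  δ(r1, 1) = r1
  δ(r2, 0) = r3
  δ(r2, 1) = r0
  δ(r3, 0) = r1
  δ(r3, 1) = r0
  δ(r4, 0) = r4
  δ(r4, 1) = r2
ε, 0, 00, 01, 000, 010, 011, 110, 111, 0000, 0001, 0100, 0110, 0111, 1010, 1011, 1100, 1101, 1110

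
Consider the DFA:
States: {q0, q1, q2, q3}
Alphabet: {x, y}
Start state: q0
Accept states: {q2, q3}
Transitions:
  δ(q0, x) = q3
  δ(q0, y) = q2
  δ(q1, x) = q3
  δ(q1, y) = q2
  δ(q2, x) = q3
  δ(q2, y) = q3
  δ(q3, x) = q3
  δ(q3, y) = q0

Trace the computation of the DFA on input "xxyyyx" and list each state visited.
read 'x': q0 → q3
  read 'x': q3 → q3
  read 'y': q3 → q0
  read 'y': q0 → q2
  read 'y': q2 → q3
  read 'x': q3 → q3
q0 -> q3 -> q3 -> q0 -> q2 -> q3 -> q3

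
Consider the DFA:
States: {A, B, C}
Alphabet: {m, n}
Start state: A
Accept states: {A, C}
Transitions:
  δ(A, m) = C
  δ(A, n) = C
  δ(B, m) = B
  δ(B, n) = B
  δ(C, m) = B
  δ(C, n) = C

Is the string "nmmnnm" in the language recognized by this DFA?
Processing string "nmmnnm":
  A --n--> C
  C --m--> B
  B --m--> B
  B --n--> B
  B --n--> B
  B --m--> B
Final state: B
Accept states: {A, C}
No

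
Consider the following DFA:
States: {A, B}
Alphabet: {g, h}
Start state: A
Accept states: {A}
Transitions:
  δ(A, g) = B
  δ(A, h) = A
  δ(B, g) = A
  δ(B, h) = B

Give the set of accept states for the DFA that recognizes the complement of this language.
Complement accept states = All states \ Original accept states
= {A, B} \ {A}
{B}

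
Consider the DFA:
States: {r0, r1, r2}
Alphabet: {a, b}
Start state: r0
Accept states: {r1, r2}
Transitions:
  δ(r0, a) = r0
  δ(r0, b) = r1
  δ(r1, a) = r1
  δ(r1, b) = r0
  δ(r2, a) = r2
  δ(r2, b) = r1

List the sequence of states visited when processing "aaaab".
read 'a': r0 → r0
  read 'a': r0 → r0
  read 'a': r0 → r0
  read 'a': r0 → r0
  read 'b': r0 → r1
r0 -> r0 -> r0 -> r0 -> r0 -> r1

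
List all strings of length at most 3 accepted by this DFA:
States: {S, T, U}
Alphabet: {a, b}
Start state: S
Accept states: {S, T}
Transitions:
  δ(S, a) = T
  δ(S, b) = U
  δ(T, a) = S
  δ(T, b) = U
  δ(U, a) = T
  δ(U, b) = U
ε, a, aa, ba, aaa, aba, baa, bba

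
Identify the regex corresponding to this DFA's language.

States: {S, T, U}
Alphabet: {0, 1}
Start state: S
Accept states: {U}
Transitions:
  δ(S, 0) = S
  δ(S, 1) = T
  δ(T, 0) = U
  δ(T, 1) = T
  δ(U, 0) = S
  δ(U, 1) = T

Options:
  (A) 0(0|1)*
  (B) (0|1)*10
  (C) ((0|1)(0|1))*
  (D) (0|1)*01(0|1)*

Check each option against the DFA on short strings; one disagreement eliminates an option:
  (A) 0(0|1)*: on '0' the DFA goes S → S and rejects (S ∉ Accept), but the regex matches it → eliminate
  (B) (0|1)*10: agrees with the DFA on every string of length ≤ 6
  (C) ((0|1)(0|1))*: on ε the DFA stays in S and rejects (S ∉ Accept), but the regex matches it → eliminate
  (D) (0|1)*01(0|1)*: on '01' the DFA goes S → S → T and rejects (T ∉ Accept), but the regex matches it → eliminate
Only (B) is consistent with the DFA.
(B) (0|1)*10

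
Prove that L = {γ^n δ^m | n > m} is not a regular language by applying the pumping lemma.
Assume L is regular with pumping length p. Idea: pumping down the γ-block drops the γ-count to at most the δ-count.
Choose s = γ^(p+1) δ^p ∈ L (|s| = 2p+1 ≥ p). By the pumping lemma, s = xyz with |xy| ≤ p, |y| > 0, so y = γ^k with k ≥ 1. Take i = 0: xz = γ^(p+1−k) δ^p. Since k ≥ 1, p+1−k ≤ p, so the number of γ's is no longer strictly greater than the number of δ's, hence xz ∉ L.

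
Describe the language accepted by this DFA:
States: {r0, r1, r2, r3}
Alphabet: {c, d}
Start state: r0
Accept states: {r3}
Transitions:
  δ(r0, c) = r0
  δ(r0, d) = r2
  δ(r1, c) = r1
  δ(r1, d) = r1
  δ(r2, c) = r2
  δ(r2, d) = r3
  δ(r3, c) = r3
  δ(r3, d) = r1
Testing a few strings:
  'ccd' → reject
  'dc' → reject
  'd' → reject
  'dd' → accept
State roles: r0=zero d's; r1=≥ three d's (dead); r2=one d; r3=two d's
All strings over {c,d} containing exactly two d's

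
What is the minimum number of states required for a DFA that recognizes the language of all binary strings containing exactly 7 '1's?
By Myhill–Nerode, count the distinguishable equivalence classes: 9 classes — having seen 0, 1, …, 7, or >7 copies of '1'; the count-7 class is the only accepting one and >7 is dead.
9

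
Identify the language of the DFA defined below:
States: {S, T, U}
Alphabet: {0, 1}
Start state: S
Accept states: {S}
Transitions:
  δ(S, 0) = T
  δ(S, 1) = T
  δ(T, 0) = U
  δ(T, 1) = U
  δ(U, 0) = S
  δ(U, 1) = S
Testing a few strings:
  '111' → accept
  '100' → accept
  '010' → accept
  '0' → reject
State roles: S=length ≡ 0 (mod 3); T=length ≡ 1 (mod 3); U=length ≡ 2 (mod 3)
All binary strings whose length is a multiple of 3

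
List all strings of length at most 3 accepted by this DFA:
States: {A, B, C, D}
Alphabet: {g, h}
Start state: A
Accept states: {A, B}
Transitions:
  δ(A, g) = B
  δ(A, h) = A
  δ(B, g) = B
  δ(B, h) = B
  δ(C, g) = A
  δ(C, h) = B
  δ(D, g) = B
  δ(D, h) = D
ε, g, h, gg, gh, hg, hh, ggg, ggh, ghg, ghh, hgg, hgh, hhg, hhh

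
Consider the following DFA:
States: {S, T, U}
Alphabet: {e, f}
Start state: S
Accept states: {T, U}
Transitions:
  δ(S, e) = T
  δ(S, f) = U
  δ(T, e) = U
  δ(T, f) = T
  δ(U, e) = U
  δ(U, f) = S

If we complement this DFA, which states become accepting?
Complement accept states = All states \ Original accept states
= {S, T, U} \ {T, U}
{S}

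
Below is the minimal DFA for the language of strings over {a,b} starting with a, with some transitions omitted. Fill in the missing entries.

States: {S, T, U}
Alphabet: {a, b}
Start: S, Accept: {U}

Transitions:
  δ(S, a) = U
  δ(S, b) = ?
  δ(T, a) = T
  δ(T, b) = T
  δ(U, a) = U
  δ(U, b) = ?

From the language and accept set, identify what each state tracks — S: no input read; T: started with b (dead); U: started with a.
Each missing δ(q, a) is the state matching the new tracked value after reading a.
δ(S, b) = T; δ(U, b) = U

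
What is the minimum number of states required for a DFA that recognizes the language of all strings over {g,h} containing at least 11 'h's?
By Myhill–Nerode, count the distinguishable equivalence classes: 12 classes — having seen 0, 1, …, 10, or ≥11 copies of 'h'; any two classes i < j (j ≤ 11) are distinguished by the string h^(11−j), which takes class j to 11 copies (accepted) but leaves class i below 11 (rejected).
12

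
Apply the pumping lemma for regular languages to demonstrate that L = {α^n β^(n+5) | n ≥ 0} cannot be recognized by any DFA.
Assume L is regular with pumping length p. Idea: pumping the α-block breaks the fixed offset of 5.
Choose s = α^p β^(p+5) ∈ L. By the pumping lemma, s = xyz with |xy| ≤ p, |y| > 0, so y = α^k with k ≥ 1. Then xy²z = α^(p+k) β^(p+5). For this to be in L we would need p+5 = (p+k)+5, i.e. k = 0, contradicting k ≥ 1. So xy²z ∉ L.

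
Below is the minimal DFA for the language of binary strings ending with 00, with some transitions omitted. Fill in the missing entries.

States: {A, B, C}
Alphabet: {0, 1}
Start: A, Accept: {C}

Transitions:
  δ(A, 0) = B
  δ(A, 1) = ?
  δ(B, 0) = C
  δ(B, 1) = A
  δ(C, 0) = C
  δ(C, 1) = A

From the language and accept set, identify what each state tracks — A: last symbol not 0; B: one trailing 0; C: two trailing 0's.
Each missing δ(q, a) is the state matching the new tracked value after reading a.
δ(A, 1) = A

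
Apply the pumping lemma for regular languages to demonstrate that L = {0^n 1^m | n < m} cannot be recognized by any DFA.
Assume L is regular with pumping length p. Idea: pumping up the 0-block makes the 0-count reach the 1-count.
Choose s = 0^p 1^(p+1) ∈ L. By the pumping lemma, s = xyz with |xy| ≤ p, |y| > 0, so y = 0^k with k ≥ 1. Then xy²z = 0^(p+k) 1^(p+1). Since p+k ≥ p+1, the number of 0's is no longer strictly less than the number of 1's, so xy²z ∉ L.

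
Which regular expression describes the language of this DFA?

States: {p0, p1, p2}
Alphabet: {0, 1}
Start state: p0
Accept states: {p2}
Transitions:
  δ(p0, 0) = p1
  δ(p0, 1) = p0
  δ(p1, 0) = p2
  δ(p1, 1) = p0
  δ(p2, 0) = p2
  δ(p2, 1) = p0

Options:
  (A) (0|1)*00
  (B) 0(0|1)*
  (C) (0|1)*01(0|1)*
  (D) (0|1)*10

Check each option against the DFA on short strings; one disagreement eliminates an option:
  (A) (0|1)*00: agrees with the DFA on every string of length ≤ 6
  (B) 0(0|1)*: on '0' the DFA goes p0 → p1 and rejects (p1 ∉ Accept), but the regex matches it → eliminate
  (C) (0|1)*01(0|1)*: on '00' the DFA goes p0 → p1 → p2 and accepts (p2 ∈ Accept), but the regex does not match it → eliminate
  (D) (0|1)*10: on '00' the DFA goes p0 → p1 → p2 and accepts (p2 ∈ Accept), but the regex does not match it → eliminate
Only (A) is consistent with the DFA.
(A) (0|1)*00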